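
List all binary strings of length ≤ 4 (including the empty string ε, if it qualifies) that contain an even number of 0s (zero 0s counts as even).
Checking every binary string of length 0 to 4:
  Length 0: accepted: ε | rejected: (none)
  Length 1: accepted: 1 | rejected: 0
  Length 2: accepted: 00, 11 | rejected: 01, 10
  Length 3: accepted: 001, 010, 100, 111 | rejected: 000, 011, 101, 110
  Length 4: accepted: 0000, 0011, 0101, 0110, 1001, 1010, 1100, 1111 | rejected: 0001, 0010, 0100, 0111, 1000, 1011, 1101, 1110
Total: 16 string(s).

Final answer: ε, 1, 00, 11, 001, 010, 100, 111, 0000, 0011, 0101, 0110, 1001, 1010, 1100, 1111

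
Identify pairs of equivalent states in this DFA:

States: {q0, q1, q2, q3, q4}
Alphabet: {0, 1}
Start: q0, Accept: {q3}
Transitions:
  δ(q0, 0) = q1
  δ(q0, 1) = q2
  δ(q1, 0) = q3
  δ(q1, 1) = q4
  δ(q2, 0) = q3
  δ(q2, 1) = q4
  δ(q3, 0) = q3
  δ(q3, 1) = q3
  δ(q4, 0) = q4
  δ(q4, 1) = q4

Using the table-filling algorithm:
Round 0 – mark pairs where exactly one state is accepting: (q0,q3), (q1,q3), (q2,q3), (q3,q4)
Round 1 – newly marked: (q0,q1) [on 0: q1 vs q3, already marked]; (q0,q2) [on 0: q1 vs q3, already marked]; (q1,q4) [on 0: q3 vs q4, already marked]; (q2,q4) [on 0: q3 vs q4, already marked]
Round 2 – newly marked: (q0,q4) [on 0: q1 vs q4, already marked]
No further pairs can be marked.
(q1, q2) unmarked: δ(q1,0)=q3, δ(q2,0)=q3; δ(q1,1)=q4, δ(q2,1)=q4 → equivalent
Equivalent pairs: (q1, q2)

Final answer: Equivalent pairs: (q1, q2)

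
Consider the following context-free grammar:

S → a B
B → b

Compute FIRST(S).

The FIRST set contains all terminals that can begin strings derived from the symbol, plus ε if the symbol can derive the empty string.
S has the single production S → a B, whose right-hand side begins with the terminal a. So FIRST(S) = {a}.

Final answer: {a}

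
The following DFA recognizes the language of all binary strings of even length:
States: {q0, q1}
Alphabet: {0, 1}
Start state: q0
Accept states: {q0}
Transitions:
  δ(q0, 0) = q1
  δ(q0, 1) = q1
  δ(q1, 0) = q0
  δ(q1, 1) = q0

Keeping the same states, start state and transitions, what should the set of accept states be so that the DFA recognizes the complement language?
The DFA is complete (every state has a transition on every symbol), so the complement
is recognized by the same DFA with accepting and non-accepting states swapped.
Original accept states: {q0}
Complement accept states = All states - Original accept states
= {q0, q1} - {q0}
= {q1}
Complement language: strings of ODD length

Final answer: {q1}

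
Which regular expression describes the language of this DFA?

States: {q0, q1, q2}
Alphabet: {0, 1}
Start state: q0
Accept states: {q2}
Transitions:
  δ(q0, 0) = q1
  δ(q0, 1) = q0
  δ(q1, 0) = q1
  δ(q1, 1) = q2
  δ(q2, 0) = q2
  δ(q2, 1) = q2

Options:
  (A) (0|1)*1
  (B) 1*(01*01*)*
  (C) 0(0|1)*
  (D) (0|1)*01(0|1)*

Testing sample strings against the DFA:
  '101' -> accepted
  '110' -> rejected
  '10000' -> rejected
  '00' -> rejected
Checking each option for a counterexample:
  (A) (0|1)*1: '1' is rejected by the DFA but matches the regex → eliminated
  (B) 1*(01*01*)*: ε is rejected by the DFA but matches the regex → eliminated
  (C) 0(0|1)*: '0' is rejected by the DFA but matches the regex → eliminated
  (D) (0|1)*01(0|1)*: agrees with the DFA on all strings of length ≤ 4
Only (D) (0|1)*01(0|1)* is consistent with the DFA.

Final answer: (D) (0|1)*01(0|1)*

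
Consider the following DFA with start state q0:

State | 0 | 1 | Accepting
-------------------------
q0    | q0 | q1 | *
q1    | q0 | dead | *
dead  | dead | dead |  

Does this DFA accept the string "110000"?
Start in q0.
Read '1': q0 → q1
Read '1': q1 → dead
Read '0': dead → dead
Read '0': dead → dead
Read '0': dead → dead
Read '0': dead → dead
Final state dead is not accepting, so the string is rejected.

Final answer: No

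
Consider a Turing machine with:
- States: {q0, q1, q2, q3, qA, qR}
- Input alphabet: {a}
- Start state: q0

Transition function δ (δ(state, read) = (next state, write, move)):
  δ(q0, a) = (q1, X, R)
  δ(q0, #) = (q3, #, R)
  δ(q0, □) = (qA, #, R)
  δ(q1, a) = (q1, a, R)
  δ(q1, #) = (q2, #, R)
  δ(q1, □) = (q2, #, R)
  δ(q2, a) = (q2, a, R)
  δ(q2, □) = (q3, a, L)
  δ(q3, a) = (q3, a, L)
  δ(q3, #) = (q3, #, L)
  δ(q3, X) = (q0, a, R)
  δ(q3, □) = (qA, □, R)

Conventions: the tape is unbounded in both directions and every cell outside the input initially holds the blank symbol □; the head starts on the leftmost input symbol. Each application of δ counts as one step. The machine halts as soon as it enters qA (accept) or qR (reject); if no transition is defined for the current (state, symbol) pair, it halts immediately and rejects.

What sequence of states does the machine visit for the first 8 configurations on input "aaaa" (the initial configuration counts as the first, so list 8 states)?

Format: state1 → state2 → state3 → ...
Step 0: [q0]aaaa (head at position 0)
Step 1: δ(q0, a) = (q1, X, R)  ⊢  X[q1]aaa (head at position 1)
Step 2: δ(q1, a) = (q1, a, R)  ⊢  Xa[q1]aa (head at position 2)
Step 3: δ(q1, a) = (q1, a, R)  ⊢  Xaa[q1]a (head at position 3)
Step 4: δ(q1, a) = (q1, a, R)  ⊢  Xaaa[q1]□ (head at position 4)
Step 5: δ(q1, □) = (q2, #, R)  ⊢  Xaaa#[q2]□ (head at position 5)
Step 6: δ(q2, □) = (q3, a, L)  ⊢  Xaaa[q3]#a (head at position 4)
Step 7: δ(q3, #) = (q3, #, L)  ⊢  Xaa[q3]a#a (head at position 3)
Reading off the states of these 8 configurations: q0 → q1 → q1 → q1 → q1 → q2 → q3 → q3

Final answer: q0 → q1 → q1 → q1 → q1 → q2 → q3 → q3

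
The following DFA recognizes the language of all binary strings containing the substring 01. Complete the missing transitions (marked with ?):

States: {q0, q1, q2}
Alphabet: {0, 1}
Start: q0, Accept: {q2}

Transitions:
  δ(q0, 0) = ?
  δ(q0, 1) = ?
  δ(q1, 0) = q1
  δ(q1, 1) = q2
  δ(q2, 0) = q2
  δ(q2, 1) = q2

What each state remembers (consistent with the given transitions and accept states):
  q0: 01 not seen yet and the last symbol was not 0
  q1: 01 not seen yet and the last symbol was 0
  q2: the substring 01 has already been seen
Filling in the missing entries:
  δ(q0, 0): in q0 (01 not seen yet and the last symbol was not 0), after reading 0 we have: 01 not seen yet and the last symbol was 0 → q1
  δ(q0, 1): in q0 (01 not seen yet and the last symbol was not 0), after reading 1 we have: 01 not seen yet and the last symbol was not 0 → q0

Final answer: δ(q0, 0) = q1; δ(q0, 1) = q0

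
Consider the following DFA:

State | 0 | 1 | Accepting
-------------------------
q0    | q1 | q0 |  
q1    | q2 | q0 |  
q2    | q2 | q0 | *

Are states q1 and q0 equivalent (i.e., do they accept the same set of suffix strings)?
Try the suffix "0".
From q1: q1 → q2 — accepting.
From q0: q0 → q1 — not accepting.
The two states disagree on this suffix, so they are not equivalent.

Final answer: No. Distinguishing string: "0" - accepted from q1 but not from q0.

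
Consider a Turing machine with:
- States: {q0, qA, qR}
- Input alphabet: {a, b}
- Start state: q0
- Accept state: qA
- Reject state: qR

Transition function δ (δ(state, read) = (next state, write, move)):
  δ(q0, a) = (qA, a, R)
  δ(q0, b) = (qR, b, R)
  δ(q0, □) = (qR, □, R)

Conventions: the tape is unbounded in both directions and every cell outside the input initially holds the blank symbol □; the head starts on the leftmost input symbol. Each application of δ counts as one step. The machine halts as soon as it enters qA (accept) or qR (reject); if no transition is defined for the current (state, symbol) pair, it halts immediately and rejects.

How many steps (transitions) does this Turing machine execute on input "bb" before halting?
Step 0: [q0]bb (head at position 0)
Step 1: δ(q0, b) = (qR, b, R)  ⊢  b[qR]b (head at position 1)
The machine is in qR, so it halts and rejects.
Number of transitions executed: 1.

Final answer: 1 steps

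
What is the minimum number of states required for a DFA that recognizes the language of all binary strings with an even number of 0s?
Language: binary strings with an even number of 0s
Lower bound (Myhill–Nerode): the prefixes ε, 0 are pairwise distinguishable:
  ε vs 0: suffix ε distinguishes them (ε has zero 0s (accepted), 0 has one 0 (rejected))
So any DFA needs at least 2 states.
Upper bound: a DFA with 2 states exists (one state per class above).
Minimum states: 2

Final answer: 2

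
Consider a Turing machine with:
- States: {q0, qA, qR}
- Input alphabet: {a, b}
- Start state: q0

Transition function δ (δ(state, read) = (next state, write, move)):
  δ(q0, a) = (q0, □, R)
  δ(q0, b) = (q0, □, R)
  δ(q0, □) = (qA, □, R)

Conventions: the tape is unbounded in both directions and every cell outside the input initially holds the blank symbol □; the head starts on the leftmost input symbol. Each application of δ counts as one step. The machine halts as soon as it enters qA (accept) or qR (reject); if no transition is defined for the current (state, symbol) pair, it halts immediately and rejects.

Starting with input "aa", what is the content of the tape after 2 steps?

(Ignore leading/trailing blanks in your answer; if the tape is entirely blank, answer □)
Step 0: [q0]aa (head at position 0)
Step 1: δ(q0, a) = (q0, □, R)  ⊢  □[q0]a (head at position 1)
Step 2: δ(q0, a) = (q0, □, R)  ⊢  □□[q0]□ (head at position 2)
Tape after 2 steps (ignoring surrounding blanks): □

Final answer: Tape: □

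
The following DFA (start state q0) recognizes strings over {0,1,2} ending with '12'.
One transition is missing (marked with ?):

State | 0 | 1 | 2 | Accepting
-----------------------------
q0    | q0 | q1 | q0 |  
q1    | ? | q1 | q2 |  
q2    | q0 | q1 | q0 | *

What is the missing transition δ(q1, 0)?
q0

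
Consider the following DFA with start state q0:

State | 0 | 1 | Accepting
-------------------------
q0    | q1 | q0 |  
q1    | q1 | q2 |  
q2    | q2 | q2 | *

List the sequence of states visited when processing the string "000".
q0 → q1 → q1 → q1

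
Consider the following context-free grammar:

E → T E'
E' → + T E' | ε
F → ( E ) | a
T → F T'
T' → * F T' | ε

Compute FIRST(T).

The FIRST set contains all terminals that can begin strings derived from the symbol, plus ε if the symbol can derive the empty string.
FIRST(F): F → ( E ) contributes '(' and F → a contributes 'a', so FIRST(F) = {(, a}. F is not nullable.
FIRST(T): T → F T' begins with F, and F is not nullable, so FIRST(T) = FIRST(F) = {(, a}.

Final answer: {(, a}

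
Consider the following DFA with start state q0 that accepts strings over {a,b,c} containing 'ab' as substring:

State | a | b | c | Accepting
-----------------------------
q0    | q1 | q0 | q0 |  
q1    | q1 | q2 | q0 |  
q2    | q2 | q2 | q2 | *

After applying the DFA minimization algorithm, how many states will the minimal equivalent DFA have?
All 3 states are reachable from q0, so none can be removed as unreachable.
Table-filling: first mark every (accepting, non-accepting) pair as distinguishable (accepting: {q2}; non-accepting: {q0, q1}).
Round 1: (q0, q1) on 'b' go to q0 and q2, already distinguishable → mark.
Every pair of states is distinguishable, so the DFA is already minimal.
Equivalence classes: {q0}, {q1}, {q2} → 3 states.

Final answer: 3 states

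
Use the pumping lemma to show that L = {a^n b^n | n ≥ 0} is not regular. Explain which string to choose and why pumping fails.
Language: L = {a^n b^n | n ≥ 0} (equal numbers of a's followed by b's)
Step 1: Assume for contradiction that L is regular, with pumping length p.
Step 2: Choose s = a^p b^p. Then s ∈ L (it has p a's followed by p b's) and |s| ≥ p.
Step 3: Consider any decomposition s = xyz with |xy| ≤ p and |y| > 0. Since |xy| ≤ p and the first p symbols of s are all a's, y = a^k for some k with 1 ≤ k ≤ p.
Step 4: Pumping up (i = 2): xy²z = a^(p+k) b^p, which has more a's than b's, so xy²z ∉ L.
This contradicts the pumping lemma, so L is not regular.

Final answer: Choose s = a^p b^p. Since |xy| ≤ p, y = a^k with k ≥ 1. Then xy²z = a^(p+k) b^p ∉ L.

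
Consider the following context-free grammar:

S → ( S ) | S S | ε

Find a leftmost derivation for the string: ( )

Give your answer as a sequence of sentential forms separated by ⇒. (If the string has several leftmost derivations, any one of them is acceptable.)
Start with S.
Step 1: the leftmost non-terminal is S; apply S → ( S ):  ( S )
Step 2: the leftmost non-terminal is S; apply S → ε:  ( )

Final answer: S ⇒ ( S ) ⇒ ( )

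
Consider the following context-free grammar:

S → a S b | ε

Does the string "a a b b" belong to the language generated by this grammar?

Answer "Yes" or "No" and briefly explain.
A derivation exists: S ⇒ a S b ⇒ a a S b b ⇒ a a b b (using S → a S b twice, then S → ε).

Final answer: Yes - a valid derivation exists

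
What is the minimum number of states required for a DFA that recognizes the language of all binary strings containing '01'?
Language: binary strings containing '01'
Lower bound (Myhill–Nerode): the prefixes ε, 0, 01 are pairwise distinguishable:
  ε vs 01: suffix ε distinguishes them (ε is rejected, 01 is accepted)
  0 vs 01: suffix ε distinguishes them (0 is rejected, 01 is accepted)
  ε vs 0: suffix 1 distinguishes them (ε·1 = 1 is rejected, 0·1 = 01 is accepted)
So any DFA needs at least 3 states.
Upper bound: a DFA with 3 states exists (one state per class above: 'no progress', 'last symbol 0', and 'seen 01' (accepting sink)).
Minimum states: 3

Final answer: 3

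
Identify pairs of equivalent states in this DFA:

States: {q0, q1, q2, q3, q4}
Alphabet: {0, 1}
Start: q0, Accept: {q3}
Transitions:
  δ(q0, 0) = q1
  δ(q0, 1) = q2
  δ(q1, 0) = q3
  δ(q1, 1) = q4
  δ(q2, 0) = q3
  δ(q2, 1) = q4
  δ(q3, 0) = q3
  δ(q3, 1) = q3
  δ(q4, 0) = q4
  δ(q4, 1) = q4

Using the table-filling algorithm:
Round 0 – mark pairs where exactly one state is accepting: (q0,q3), (q1,q3), (q2,q3), (q3,q4)
Round 1 – newly marked: (q0,q1) [on 0: q1 vs q3, already marked]; (q0,q2) [on 0: q1 vs q3, already marked]; (q1,q4) [on 0: q3 vs q4, already marked]; (q2,q4) [on 0: q3 vs q4, already marked]
Round 2 – newly marked: (q0,q4) [on 0: q1 vs q4, already marked]
No further pairs can be marked.
(q1, q2) unmarked: δ(q1,0)=q3, δ(q2,0)=q3; δ(q1,1)=q4, δ(q2,1)=q4 → equivalent
Equivalent pairs: (q1, q2)

Final answer: Equivalent pairs: (q1, q2)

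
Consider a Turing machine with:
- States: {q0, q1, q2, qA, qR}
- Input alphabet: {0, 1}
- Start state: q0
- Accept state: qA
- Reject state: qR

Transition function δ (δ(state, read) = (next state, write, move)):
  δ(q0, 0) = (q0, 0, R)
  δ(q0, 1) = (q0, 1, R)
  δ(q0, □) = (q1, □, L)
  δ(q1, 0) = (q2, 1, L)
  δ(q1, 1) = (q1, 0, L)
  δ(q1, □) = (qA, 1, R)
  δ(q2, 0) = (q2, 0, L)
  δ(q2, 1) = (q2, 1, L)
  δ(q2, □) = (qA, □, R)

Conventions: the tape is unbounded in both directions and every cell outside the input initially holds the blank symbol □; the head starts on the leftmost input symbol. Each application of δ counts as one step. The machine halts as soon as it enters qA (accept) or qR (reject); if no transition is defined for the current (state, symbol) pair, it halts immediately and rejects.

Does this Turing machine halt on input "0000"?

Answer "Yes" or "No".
Step 0: [q0]0000 (head at position 0)
Step 1: δ(q0, 0) = (q0, 0, R)  ⊢  0[q0]000 (head at position 1)
Step 2: δ(q0, 0) = (q0, 0, R)  ⊢  00[q0]00 (head at position 2)
Step 3: δ(q0, 0) = (q0, 0, R)  ⊢  000[q0]0 (head at position 3)
Step 4: δ(q0, 0) = (q0, 0, R)  ⊢  0000[q0]□ (head at position 4)
Step 5: δ(q0, □) = (q1, □, L)  ⊢  000[q1]0□ (head at position 3)
Step 6: δ(q1, 0) = (q2, 1, L)  ⊢  00[q2]01□ (head at position 2)
Step 7: δ(q2, 0) = (q2, 0, L)  ⊢  0[q2]001□ (head at position 1)
Step 8: δ(q2, 0) = (q2, 0, L)  ⊢  [q2]0001□ (head at position 0)
Step 9: δ(q2, 0) = (q2, 0, L)  ⊢  [q2]□0001□ (head at position -1)
Step 10: δ(q2, □) = (qA, □, R)  ⊢  □[qA]0001□ (head at position 0)
The machine is in qA, so it halts and accepts.
It halts after 10 steps.

Final answer: Yes - halts after 10 steps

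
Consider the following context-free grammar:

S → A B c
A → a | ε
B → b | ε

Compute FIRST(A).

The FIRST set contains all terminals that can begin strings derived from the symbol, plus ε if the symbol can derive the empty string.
A → a contributes a; A → ε makes A nullable, contributing ε. FIRST(A) = {a, ε}.

Final answer: {a, ε}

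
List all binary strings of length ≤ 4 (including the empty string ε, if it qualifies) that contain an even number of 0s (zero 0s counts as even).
Checking every binary string of length 0 to 4:
  Length 0: accepted: ε | rejected: (none)
  Length 1: accepted: 1 | rejected: 0
  Length 2: accepted: 00, 11 | rejected: 01, 10
  Length 3: accepted: 001, 010, 100, 111 | rejected: 000, 011, 101, 110
  Length 4: accepted: 0000, 0011, 0101, 0110, 1001, 1010, 1100, 1111 | rejected: 0001, 0010, 0100, 0111, 1000, 1011, 1101, 1110
Total: 16 string(s).

Final answer: ε, 1, 00, 11, 001, 010, 100, 111, 0000, 0011, 0101, 0110, 1001, 1010, 1100, 1111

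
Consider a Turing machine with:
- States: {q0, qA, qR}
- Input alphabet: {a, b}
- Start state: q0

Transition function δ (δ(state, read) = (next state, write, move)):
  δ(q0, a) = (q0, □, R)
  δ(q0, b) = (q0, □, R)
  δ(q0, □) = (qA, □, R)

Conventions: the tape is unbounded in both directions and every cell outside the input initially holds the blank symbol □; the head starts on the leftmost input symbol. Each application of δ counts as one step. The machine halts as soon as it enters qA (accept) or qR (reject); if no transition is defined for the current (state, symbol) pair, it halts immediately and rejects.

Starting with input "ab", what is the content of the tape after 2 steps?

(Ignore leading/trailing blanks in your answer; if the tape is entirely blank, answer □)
Step 0: [q0]ab (head at position 0)
Step 1: δ(q0, a) = (q0, □, R)  ⊢  □[q0]b (head at position 1)
Step 2: δ(q0, b) = (q0, □, R)  ⊢  □□[q0]□ (head at position 2)
Tape after 2 steps (ignoring surrounding blanks): □

Final answer: Tape: □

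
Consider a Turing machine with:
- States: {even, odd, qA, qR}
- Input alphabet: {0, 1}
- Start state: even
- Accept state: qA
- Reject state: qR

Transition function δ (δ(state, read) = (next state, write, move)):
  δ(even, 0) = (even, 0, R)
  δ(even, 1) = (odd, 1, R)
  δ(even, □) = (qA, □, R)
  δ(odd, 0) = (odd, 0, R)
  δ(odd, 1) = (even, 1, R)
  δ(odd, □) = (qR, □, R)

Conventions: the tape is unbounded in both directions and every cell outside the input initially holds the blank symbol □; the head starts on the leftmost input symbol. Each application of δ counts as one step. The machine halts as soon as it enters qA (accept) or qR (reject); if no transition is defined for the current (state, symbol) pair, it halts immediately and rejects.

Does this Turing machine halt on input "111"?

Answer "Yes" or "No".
Step 0: [even]111 (head at position 0)
Step 1: δ(even, 1) = (odd, 1, R)  ⊢  1[odd]11 (head at position 1)
Step 2: δ(odd, 1) = (even, 1, R)  ⊢  11[even]1 (head at position 2)
Step 3: δ(even, 1) = (odd, 1, R)  ⊢  111[odd]□ (head at position 3)
Step 4: δ(odd, □) = (qR, □, R)  ⊢  111□[qR]□ (head at position 4)
The machine is in qR, so it halts and rejects.
It halts after 4 steps.

Final answer: Yes - halts after 4 steps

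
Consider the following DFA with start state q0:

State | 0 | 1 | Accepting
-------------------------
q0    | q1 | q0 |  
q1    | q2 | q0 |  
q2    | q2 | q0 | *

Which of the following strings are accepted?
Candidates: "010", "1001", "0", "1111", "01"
"010": q0 → q1 → q0 → q1; q1 is not accepting → rejected
"1001": q0 → q0 → q1 → q2 → q0; q0 is not accepting → rejected
"0": q0 → q1; q1 is not accepting → rejected
"1111": q0 → q0 → q0 → q0 → q0; q0 is not accepting → rejected
"01": q0 → q1 → q0; q0 is not accepting → rejected

Final answer: None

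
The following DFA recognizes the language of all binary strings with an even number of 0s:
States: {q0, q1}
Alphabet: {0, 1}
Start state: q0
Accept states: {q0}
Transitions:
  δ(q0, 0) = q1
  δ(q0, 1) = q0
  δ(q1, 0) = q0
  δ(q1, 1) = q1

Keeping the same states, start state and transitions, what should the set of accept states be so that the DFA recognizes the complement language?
The DFA is complete (every state has a transition on every symbol), so the complement
is recognized by the same DFA with accepting and non-accepting states swapped.
Original accept states: {q0}
Complement accept states = All states - Original accept states
= {q0, q1} - {q0}
= {q1}
Complement language: strings with an ODD number of 0s

Final answer: {q1}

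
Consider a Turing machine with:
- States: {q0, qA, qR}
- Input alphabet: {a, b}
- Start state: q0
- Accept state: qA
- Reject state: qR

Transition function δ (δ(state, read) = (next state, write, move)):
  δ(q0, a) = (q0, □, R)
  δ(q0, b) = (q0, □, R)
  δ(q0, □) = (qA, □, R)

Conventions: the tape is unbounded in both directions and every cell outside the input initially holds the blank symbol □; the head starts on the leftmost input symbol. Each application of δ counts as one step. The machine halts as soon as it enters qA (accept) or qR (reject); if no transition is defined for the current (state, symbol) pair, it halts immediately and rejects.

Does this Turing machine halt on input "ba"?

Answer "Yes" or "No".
Step 0: [q0]ba (head at position 0)
Step 1: δ(q0, b) = (q0, □, R)  ⊢  □[q0]a (head at position 1)
Step 2: δ(q0, a) = (q0, □, R)  ⊢  □□[q0]□ (head at position 2)
Step 3: δ(q0, □) = (qA, □, R)  ⊢  □□□[qA]□ (head at position 3)
The machine is in qA, so it halts and accepts.
It halts after 3 steps.

Final answer: Yes - halts after 3 steps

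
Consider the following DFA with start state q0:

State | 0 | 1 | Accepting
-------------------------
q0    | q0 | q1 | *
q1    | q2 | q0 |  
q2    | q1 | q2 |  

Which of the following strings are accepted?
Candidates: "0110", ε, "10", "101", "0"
"0110": q0 → q0 → q1 → q0 → q0; q0 is accepting → accepted
ε: q0; q0 is accepting → accepted
"10": q0 → q1 → q2; q2 is not accepting → rejected
"101": q0 → q1 → q2 → q2; q2 is not accepting → rejected
"0": q0 → q0; q0 is accepting → accepted

Final answer: "0110", ε, "0"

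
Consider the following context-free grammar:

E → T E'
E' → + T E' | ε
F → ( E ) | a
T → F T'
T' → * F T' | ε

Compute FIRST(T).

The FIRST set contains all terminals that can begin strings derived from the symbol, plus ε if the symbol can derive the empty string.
FIRST(F): F → ( E ) contributes '(' and F → a contributes 'a', so FIRST(F) = {(, a}. F is not nullable.
FIRST(T): T → F T' begins with F, and F is not nullable, so FIRST(T) = FIRST(F) = {(, a}.

Final answer: {(, a}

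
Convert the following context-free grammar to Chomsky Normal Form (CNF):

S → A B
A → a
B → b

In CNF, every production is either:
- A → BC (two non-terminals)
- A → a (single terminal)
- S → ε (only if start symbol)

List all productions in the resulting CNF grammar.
The grammar has no ε-productions or unit productions to eliminate.
S → A B is already in CNF (two non-terminals) – keep it.
A → a is already in CNF (single terminal) – keep it.
B → b is already in CNF (single terminal) – keep it.
Resulting CNF grammar (3 productions): A → a; B → b; S → A B

Final answer: A → a; B → b; S → A B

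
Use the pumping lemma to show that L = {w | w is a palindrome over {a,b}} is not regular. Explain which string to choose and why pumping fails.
Language: L = {w | w is a palindrome over {a,b}} (strings that read the same forwards and backwards)
Step 1: Assume for contradiction that L is regular, with pumping length p.
Step 2: Choose s = a^p b a^p. Then s ∈ L (it reads the same forwards and backwards) and |s| ≥ p.
Step 3: Consider any decomposition s = xyz with |xy| ≤ p and |y| > 0. Since |xy| ≤ p and the first p symbols of s are all a's, y = a^k for some k with 1 ≤ k ≤ p.
Step 4: Pumping up (i = 2): xy²z = a^(p+k) b a^p. Its reverse is a^p b a^(p+k) ≠ a^(p+k) b a^p (the single b is no longer in the middle), so xy²z is not a palindrome and xy²z ∉ L.
This contradicts the pumping lemma, so L is not regular.

Final answer: Choose s = a^p b a^p. Since |xy| ≤ p, y = a^k with k ≥ 1. Then xy²z = a^(p+k) b a^p is not a palindrome, so ∉ L.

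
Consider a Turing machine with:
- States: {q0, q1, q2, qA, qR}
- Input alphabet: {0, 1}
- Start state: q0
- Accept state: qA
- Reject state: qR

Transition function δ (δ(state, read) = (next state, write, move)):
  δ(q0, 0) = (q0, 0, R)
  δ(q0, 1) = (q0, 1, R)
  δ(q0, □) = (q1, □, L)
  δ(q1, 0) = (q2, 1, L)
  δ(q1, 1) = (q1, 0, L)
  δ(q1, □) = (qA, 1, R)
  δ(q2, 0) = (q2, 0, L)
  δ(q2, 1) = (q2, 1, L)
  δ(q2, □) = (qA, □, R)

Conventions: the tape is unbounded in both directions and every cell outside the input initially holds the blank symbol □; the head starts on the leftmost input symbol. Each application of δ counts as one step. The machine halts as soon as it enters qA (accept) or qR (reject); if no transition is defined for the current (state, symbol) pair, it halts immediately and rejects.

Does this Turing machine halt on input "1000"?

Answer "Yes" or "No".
Step 0: [q0]1000 (head at position 0)
Step 1: δ(q0, 1) = (q0, 1, R)  ⊢  1[q0]000 (head at position 1)
Step 2: δ(q0, 0) = (q0, 0, R)  ⊢  10[q0]00 (head at position 2)
Step 3: δ(q0, 0) = (q0, 0, R)  ⊢  100[q0]0 (head at position 3)
Step 4: δ(q0, 0) = (q0, 0, R)  ⊢  1000[q0]□ (head at position 4)
Step 5: δ(q0, □) = (q1, □, L)  ⊢  100[q1]0□ (head at position 3)
Step 6: δ(q1, 0) = (q2, 1, L)  ⊢  10[q2]01□ (head at position 2)
Step 7: δ(q2, 0) = (q2, 0, L)  ⊢  1[q2]001□ (head at position 1)
Step 8: δ(q2, 0) = (q2, 0, L)  ⊢  [q2]1001□ (head at position 0)
Step 9: δ(q2, 1) = (q2, 1, L)  ⊢  [q2]□1001□ (head at position -1)
Step 10: δ(q2, □) = (qA, □, R)  ⊢  □[qA]1001□ (head at position 0)
The machine is in qA, so it halts and accepts.
It halts after 10 steps.

Final answer: Yes - halts after 10 steps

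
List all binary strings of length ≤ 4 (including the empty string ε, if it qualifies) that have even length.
Checking every binary string of length 0 to 4:
  Length 0: accepted: ε | rejected: (none)
  Length 1: accepted: (none) | rejected: 0, 1
  Length 2: accepted: 00, 01, 10, 11 | rejected: (none)
  Length 3: accepted: (none) | rejected: 000, 001, 010, 011, 100, 101, 110, 111
  Length 4: accepted: 0000, 0001, 0010, 0011, 0100, 0101, 0110, 0111, 1000, 1001, 1010, 1011, 1100, 1101, 1110, 1111 | rejected: (none)
Total: 21 string(s).

Final answer: ε, 00, 01, 10, 11, 0000, 0001, 0010, 0011, 0100, 0101, 0110, 0111, 1000, 1001, 1010, 1011, 1100, 1101, 1110, 1111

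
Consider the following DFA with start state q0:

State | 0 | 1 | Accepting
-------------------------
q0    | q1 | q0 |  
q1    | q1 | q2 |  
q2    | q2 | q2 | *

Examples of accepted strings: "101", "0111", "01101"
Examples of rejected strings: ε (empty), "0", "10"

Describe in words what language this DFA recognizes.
binary strings containing '01' as a substring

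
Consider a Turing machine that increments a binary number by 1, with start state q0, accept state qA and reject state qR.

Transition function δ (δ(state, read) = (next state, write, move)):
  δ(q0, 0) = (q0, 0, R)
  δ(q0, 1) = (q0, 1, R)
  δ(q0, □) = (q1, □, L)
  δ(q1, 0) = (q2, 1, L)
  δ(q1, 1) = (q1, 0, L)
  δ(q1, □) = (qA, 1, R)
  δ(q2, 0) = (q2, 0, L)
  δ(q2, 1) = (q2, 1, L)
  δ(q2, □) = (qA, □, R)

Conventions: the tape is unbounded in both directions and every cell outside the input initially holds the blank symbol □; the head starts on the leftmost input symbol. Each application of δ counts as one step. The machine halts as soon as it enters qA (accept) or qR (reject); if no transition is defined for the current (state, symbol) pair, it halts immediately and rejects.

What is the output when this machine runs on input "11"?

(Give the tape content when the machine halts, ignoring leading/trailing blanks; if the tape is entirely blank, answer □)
Step 0: [q0]11 (head at position 0)
Step 1: δ(q0, 1) = (q0, 1, R)  ⊢  1[q0]1 (head at position 1)
Step 2: δ(q0, 1) = (q0, 1, R)  ⊢  11[q0]□ (head at position 2)
Step 3: δ(q0, □) = (q1, □, L)  ⊢  1[q1]1□ (head at position 1)
Step 4: δ(q1, 1) = (q1, 0, L)  ⊢  [q1]10□ (head at position 0)
Step 5: δ(q1, 1) = (q1, 0, L)  ⊢  [q1]□00□ (head at position -1)
Step 6: δ(q1, □) = (qA, 1, R)  ⊢  1[qA]00□ (head at position 0)
The machine is in qA, so it halts and accepts.
Tape content when halted (ignoring surrounding blanks): 100

Final answer: Output: 100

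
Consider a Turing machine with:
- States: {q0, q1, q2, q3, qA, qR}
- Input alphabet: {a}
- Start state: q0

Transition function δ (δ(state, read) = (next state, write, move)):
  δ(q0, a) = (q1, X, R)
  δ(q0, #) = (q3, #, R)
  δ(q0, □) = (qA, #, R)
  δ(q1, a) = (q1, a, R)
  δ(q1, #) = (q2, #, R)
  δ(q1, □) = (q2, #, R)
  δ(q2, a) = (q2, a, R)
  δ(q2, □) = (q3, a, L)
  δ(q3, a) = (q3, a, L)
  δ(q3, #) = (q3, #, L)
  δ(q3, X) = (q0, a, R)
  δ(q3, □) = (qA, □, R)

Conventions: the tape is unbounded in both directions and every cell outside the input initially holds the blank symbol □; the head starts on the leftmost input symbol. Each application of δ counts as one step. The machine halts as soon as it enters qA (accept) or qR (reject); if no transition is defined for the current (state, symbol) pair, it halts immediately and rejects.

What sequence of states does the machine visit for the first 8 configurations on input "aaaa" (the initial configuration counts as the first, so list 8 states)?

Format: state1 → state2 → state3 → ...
Step 0: [q0]aaaa (head at position 0)
Step 1: δ(q0, a) = (q1, X, R)  ⊢  X[q1]aaa (head at position 1)
Step 2: δ(q1, a) = (q1, a, R)  ⊢  Xa[q1]aa (head at position 2)
Step 3: δ(q1, a) = (q1, a, R)  ⊢  Xaa[q1]a (head at position 3)
Step 4: δ(q1, a) = (q1, a, R)  ⊢  Xaaa[q1]□ (head at position 4)
Step 5: δ(q1, □) = (q2, #, R)  ⊢  Xaaa#[q2]□ (head at position 5)
Step 6: δ(q2, □) = (q3, a, L)  ⊢  Xaaa[q3]#a (head at position 4)
Step 7: δ(q3, #) = (q3, #, L)  ⊢  Xaa[q3]a#a (head at position 3)
Reading off the states of these 8 configurations: q0 → q1 → q1 → q1 → q1 → q2 → q3 → q3

Final answer: q0 → q1 → q1 → q1 → q1 → q2 → q3 → q3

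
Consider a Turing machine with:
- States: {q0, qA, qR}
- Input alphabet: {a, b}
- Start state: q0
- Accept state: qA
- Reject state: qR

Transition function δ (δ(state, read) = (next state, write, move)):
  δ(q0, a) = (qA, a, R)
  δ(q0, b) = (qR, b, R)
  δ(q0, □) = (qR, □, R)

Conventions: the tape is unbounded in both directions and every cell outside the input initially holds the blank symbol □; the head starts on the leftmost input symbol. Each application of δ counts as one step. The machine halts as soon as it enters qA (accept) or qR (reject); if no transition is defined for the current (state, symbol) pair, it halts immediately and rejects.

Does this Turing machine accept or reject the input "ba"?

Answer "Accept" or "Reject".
Step 0: [q0]ba (head at position 0)
Step 1: δ(q0, b) = (qR, b, R)  ⊢  b[qR]a (head at position 1)
The machine is in qR, so it halts and rejects.

Final answer: Reject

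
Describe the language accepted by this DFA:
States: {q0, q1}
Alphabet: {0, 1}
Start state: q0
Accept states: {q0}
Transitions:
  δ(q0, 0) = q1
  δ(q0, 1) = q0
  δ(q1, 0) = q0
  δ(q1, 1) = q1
Analyzing the DFA structure:
Start state: q0
Accept states: {q0}
Interpreting what each state remembers (checking against the transitions):
  q0: an even number of 0s has been read so far
  q1: an odd number of 0s has been read so far
  δ(q0, 0): in q0 (an even number of 0s has been read so far), after reading 0 we have: an odd number of 0s has been read so far → q1
  δ(q0, 1): in q0 (an even number of 0s has been read so far), after reading 1 we have: an even number of 0s has been read so far → q0
  δ(q1, 0): in q1 (an odd number of 0s has been read so far), after reading 0 we have: an even number of 0s has been read so far → q0
  δ(q1, 1): in q1 (an odd number of 0s has been read so far), after reading 1 we have: an odd number of 0s has been read so far → q1
A string is accepted iff it ends in {q0}, i.e. an even number of 0s has been read so far.
Language: All binary strings with an even number of 0s

Final answer: All binary strings with an even number of 0s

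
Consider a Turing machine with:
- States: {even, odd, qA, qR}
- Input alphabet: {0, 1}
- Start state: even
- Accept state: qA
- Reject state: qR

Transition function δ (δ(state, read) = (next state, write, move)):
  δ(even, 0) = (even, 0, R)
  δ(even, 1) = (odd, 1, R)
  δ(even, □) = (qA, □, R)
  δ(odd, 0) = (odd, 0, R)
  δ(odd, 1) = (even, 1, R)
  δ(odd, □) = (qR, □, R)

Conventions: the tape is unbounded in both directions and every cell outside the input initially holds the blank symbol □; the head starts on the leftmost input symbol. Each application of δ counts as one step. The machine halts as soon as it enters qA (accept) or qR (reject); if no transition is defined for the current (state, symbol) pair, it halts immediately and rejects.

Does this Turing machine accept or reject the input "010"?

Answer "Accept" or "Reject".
Step 0: [even]010 (head at position 0)
Step 1: δ(even, 0) = (even, 0, R)  ⊢  0[even]10 (head at position 1)
Step 2: δ(even, 1) = (odd, 1, R)  ⊢  01[odd]0 (head at position 2)
Step 3: δ(odd, 0) = (odd, 0, R)  ⊢  010[odd]□ (head at position 3)
Step 4: δ(odd, □) = (qR, □, R)  ⊢  010□[qR]□ (head at position 4)
The machine is in qR, so it halts and rejects.

Final answer: Reject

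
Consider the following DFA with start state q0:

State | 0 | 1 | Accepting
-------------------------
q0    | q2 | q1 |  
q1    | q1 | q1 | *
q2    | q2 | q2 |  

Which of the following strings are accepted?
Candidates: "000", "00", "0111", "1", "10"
"000": q0 → q2 → q2 → q2; q2 is not accepting → rejected
"00": q0 → q2 → q2; q2 is not accepting → rejected
"0111": q0 → q2 → q2 → q2 → q2; q2 is not accepting → rejected
"1": q0 → q1; q1 is accepting → accepted
"10": q0 → q1 → q1; q1 is accepting → accepted

Final answer: "1", "10"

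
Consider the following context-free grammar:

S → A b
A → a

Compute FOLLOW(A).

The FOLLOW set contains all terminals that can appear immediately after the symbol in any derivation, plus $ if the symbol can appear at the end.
A occurs only in S → A b, where it is immediately followed by the terminal b. So FOLLOW(A) = {b}.

Final answer: {b}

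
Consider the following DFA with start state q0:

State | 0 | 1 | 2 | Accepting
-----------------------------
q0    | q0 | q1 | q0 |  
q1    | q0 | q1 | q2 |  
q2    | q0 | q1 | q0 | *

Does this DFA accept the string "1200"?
Start in q0.
Read '1': q0 → q1
Read '2': q1 → q2
Read '0': q2 → q0
Read '0': q0 → q0
Final state q0 is not accepting, so the string is rejected.

Final answer: No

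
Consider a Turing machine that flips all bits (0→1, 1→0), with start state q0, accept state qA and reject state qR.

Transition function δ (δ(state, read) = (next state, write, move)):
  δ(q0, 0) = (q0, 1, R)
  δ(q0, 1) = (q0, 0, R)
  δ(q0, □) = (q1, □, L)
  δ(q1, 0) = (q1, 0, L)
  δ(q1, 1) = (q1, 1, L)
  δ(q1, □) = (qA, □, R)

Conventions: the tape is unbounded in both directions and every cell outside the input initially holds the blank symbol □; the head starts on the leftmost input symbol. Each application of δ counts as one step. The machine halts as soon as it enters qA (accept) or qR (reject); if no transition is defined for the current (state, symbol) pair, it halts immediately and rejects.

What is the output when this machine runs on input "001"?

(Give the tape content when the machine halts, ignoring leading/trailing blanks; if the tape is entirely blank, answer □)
Step 0: [q0]001 (head at position 0)
Step 1: δ(q0, 0) = (q0, 1, R)  ⊢  1[q0]01 (head at position 1)
Step 2: δ(q0, 0) = (q0, 1, R)  ⊢  11[q0]1 (head at position 2)
Step 3: δ(q0, 1) = (q0, 0, R)  ⊢  110[q0]□ (head at position 3)
Step 4: δ(q0, □) = (q1, □, L)  ⊢  11[q1]0□ (head at position 2)
Step 5: δ(q1, 0) = (q1, 0, L)  ⊢  1[q1]10□ (head at position 1)
Step 6: δ(q1, 1) = (q1, 1, L)  ⊢  [q1]110□ (head at position 0)
Step 7: δ(q1, 1) = (q1, 1, L)  ⊢  [q1]□110□ (head at position -1)
Step 8: δ(q1, □) = (qA, □, R)  ⊢  □[qA]110□ (head at position 0)
The machine is in qA, so it halts and accepts.
Tape content when halted (ignoring surrounding blanks): 110

Final answer: Output: 110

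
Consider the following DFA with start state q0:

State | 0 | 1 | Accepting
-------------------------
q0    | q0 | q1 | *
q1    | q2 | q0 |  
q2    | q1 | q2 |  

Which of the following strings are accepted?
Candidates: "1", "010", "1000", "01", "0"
"1": q0 → q1; q1 is not accepting → rejected
"010": q0 → q0 → q1 → q2; q2 is not accepting → rejected
"1000": q0 → q1 → q2 → q1 → q2; q2 is not accepting → rejected
"01": q0 → q0 → q1; q1 is not accepting → rejected
"0": q0 → q0; q0 is accepting → accepted

Final answer: "0"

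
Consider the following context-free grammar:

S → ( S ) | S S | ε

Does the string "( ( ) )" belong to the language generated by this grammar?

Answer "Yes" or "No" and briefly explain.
A derivation exists: S ⇒ ( S ) ⇒ ( ( S ) ) ⇒ ( ( ) ) (using S → ( S ) twice, then S → ε).

Final answer: Yes - a valid derivation exists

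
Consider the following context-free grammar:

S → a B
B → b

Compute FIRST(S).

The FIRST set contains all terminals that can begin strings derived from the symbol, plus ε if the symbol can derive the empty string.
S has the single production S → a B, whose right-hand side begins with the terminal a. So FIRST(S) = {a}.

Final answer: {a}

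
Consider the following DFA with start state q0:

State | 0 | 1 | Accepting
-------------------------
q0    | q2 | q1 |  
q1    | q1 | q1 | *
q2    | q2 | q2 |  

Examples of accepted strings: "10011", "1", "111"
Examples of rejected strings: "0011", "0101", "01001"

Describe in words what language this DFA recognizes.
non-empty binary strings starting with 1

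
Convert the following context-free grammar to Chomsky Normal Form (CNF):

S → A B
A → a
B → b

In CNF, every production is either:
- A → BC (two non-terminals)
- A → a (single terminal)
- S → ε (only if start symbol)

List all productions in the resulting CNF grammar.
The grammar has no ε-productions or unit productions to eliminate.
S → A B is already in CNF (two non-terminals) – keep it.
A → a is already in CNF (single terminal) – keep it.
B → b is already in CNF (single terminal) – keep it.
Resulting CNF grammar (3 productions): A → a; B → b; S → A B

Final answer: A → a; B → b; S → A B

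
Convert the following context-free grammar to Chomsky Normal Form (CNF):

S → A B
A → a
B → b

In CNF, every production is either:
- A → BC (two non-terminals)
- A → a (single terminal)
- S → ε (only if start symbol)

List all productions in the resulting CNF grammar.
The grammar has no ε-productions or unit productions to eliminate.
S → A B is already in CNF (two non-terminals) – keep it.
A → a is already in CNF (single terminal) – keep it.
B → b is already in CNF (single terminal) – keep it.
Resulting CNF grammar (3 productions): A → a; B → b; S → A B

Final answer: A → a; B → b; S → A B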